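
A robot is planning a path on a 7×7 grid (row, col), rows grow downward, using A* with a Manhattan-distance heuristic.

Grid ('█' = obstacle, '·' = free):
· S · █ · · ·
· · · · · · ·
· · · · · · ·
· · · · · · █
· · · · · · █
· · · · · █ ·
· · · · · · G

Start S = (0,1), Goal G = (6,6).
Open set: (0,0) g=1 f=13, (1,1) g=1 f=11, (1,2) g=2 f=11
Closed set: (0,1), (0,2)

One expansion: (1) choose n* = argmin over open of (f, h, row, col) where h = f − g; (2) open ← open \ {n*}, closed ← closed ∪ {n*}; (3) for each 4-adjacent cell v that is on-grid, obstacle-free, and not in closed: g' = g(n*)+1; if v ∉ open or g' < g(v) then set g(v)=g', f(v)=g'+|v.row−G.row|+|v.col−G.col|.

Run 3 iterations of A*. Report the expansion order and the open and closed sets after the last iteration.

order=[(1,2) → (1,3) → (1,4)]; open=[(0,0) g=1 f=13, (0,4) g=5 f=13, (1,1) g=1 f=11, (1,5) g=5 f=11, (2,2) g=3 f=11, (2,3) g=4 f=11, (2,4) g=5 f=11]; closed=[(0,1), (0,2), (1,2), (1,3), (1,4)]

step 1: expand (1,2) (f=11, h=9) → closed; open now [(0,0) g=1 f=13, (1,1) g=1 f=11, (1,3) g=3 f=11, (2,2) g=3 f=11]
step 2: expand (1,3) (f=11, h=8) → closed; open now [(0,0) g=1 f=13, (1,1) g=1 f=11, (1,4) g=4 f=11, (2,2) g=3 f=11, (2,3) g=4 f=11]
step 3: expand (1,4) (f=11, h=7) → closed; open now [(0,0) g=1 f=13, (0,4) g=5 f=13, (1,1) g=1 f=11, (1,5) g=5 f=11, (2,2) g=3 f=11, (2,3) g=4 f=11, (2,4) g=5 f=11]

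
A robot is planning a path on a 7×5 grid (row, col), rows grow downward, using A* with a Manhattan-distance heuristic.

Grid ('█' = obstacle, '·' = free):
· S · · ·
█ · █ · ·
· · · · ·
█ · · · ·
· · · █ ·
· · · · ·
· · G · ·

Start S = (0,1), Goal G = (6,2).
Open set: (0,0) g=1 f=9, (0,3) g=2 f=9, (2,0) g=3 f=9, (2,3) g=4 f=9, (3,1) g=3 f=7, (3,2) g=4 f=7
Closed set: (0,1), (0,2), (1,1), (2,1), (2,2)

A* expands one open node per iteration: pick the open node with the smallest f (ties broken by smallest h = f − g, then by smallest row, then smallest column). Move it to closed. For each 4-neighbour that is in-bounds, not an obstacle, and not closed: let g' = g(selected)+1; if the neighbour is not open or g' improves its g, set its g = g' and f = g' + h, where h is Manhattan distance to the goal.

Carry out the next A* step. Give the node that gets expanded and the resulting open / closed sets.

expanded=(3,2); open=[(0,0) g=1 f=9, (0,3) g=2 f=9, (2,0) g=3 f=9, (2,3) g=4 f=9, (3,1) g=3 f=7, (3,3) g=5 f=9, (4,2) g=5 f=7]; closed=[(0,1), (0,2), (1,1), (2,1), (2,2), (3,2)]

step 1: expand (3,2) (f=7, h=3) → closed; open now [(0,0) g=1 f=9, (0,3) g=2 f=9, (2,0) g=3 f=9, (2,3) g=4 f=9, (3,1) g=3 f=7, (3,3) g=5 f=9, (4,2) g=5 f=7]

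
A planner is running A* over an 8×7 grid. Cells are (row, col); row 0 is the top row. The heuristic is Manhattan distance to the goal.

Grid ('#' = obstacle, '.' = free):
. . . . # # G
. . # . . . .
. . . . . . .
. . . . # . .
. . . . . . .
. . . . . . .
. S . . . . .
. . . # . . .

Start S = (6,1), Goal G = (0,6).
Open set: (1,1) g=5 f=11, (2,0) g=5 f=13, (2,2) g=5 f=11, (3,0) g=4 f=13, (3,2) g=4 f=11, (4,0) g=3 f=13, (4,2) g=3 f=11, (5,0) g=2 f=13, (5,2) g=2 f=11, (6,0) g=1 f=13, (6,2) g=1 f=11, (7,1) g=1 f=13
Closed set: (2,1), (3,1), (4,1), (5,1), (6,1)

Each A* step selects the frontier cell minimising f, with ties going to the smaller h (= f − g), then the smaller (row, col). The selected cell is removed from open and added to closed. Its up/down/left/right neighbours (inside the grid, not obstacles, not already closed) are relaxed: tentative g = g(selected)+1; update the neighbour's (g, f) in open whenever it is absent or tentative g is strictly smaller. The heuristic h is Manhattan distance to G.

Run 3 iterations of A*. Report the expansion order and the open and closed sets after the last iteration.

order=[(1,1) → (0,1) → (0,2)]; open=[(0,0) g=7 f=13, (0,3) g=8 f=11, (1,0) g=6 f=13, (2,0) g=5 f=13, (2,2) g=5 f=11, (3,0) g=4 f=13, (3,2) g=4 f=11, (4,0) g=3 f=13, (4,2) g=3 f=11, (5,0) g=2 f=13, (5,2) g=2 f=11, (6,0) g=1 f=13, (6,2) g=1 f=11, (7,1) g=1 f=13]; closed=[(0,1), (0,2), (1,1), (2,1), (3,1), (4,1), (5,1), (6,1)]

step 1: expand (1,1) (f=11, h=6) → closed; open now [(0,1) g=6 f=11, (1,0) g=6 f=13, (2,0) g=5 f=13, (2,2) g=5 f=11, (3,0) g=4 f=13, (3,2) g=4 f=11, (4,0) g=3 f=13, (4,2) g=3 f=11, (5,0) g=2 f=13, (5,2) g=2 f=11, (6,0) g=1 f=13, (6,2) g=1 f=11, (7,1) g=1 f=13]
step 2: expand (0,1) (f=11, h=5) → closed; open now [(0,0) g=7 f=13, (0,2) g=7 f=11, (1,0) g=6 f=13, (2,0) g=5 f=13, (2,2) g=5 f=11, (3,0) g=4 f=13, (3,2) g=4 f=11, (4,0) g=3 f=13, (4,2) g=3 f=11, (5,0) g=2 f=13, (5,2) g=2 f=11, (6,0) g=1 f=13, (6,2) g=1 f=11, (7,1) g=1 f=13]
step 3: expand (0,2) (f=11, h=4) → closed; open now [(0,0) g=7 f=13, (0,3) g=8 f=11, (1,0) g=6 f=13, (2,0) g=5 f=13, (2,2) g=5 f=11, (3,0) g=4 f=13, (3,2) g=4 f=11, (4,0) g=3 f=13, (4,2) g=3 f=11, (5,0) g=2 f=13, (5,2) g=2 f=11, (6,0) g=1 f=13, (6,2) g=1 f=11, (7,1) g=1 f=13]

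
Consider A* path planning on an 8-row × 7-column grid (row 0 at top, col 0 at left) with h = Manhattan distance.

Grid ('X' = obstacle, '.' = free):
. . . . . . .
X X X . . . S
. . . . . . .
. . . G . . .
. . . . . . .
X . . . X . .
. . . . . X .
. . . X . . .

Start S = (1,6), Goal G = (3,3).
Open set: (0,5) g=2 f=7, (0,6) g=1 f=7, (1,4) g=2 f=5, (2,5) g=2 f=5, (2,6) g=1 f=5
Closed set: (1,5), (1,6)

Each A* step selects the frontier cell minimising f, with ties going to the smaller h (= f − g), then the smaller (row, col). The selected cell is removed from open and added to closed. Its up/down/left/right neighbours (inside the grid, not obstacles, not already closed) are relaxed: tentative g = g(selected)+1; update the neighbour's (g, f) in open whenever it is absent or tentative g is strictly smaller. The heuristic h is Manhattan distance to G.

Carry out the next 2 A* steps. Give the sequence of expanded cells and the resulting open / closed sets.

step 1: expand (1,4) (f=5, h=3) → closed; open now [(0,4) g=3 f=7, (0,5) g=2 f=7, (0,6) g=1 f=7, (1,3) g=3 f=5, (2,4) g=3 f=5, (2,5) g=2 f=5, (2,6) g=1 f=5]
step 2: expand (1,3) (f=5, h=2) → closed; open now [(0,3) g=4 f=7, (0,4) g=3 f=7, (0,5) g=2 f=7, (0,6) g=1 f=7, (2,3) g=4 f=5, (2,4) g=3 f=5, (2,5) g=2 f=5, (2,6) g=1 f=5]

order=[(1,4) → (1,3)]; open=[(0,3) g=4 f=7, (0,4) g=3 f=7, (0,5) g=2 f=7, (0,6) g=1 f=7, (2,3) g=4 f=5, (2,4) g=3 f=5, (2,5) g=2 f=5, (2,6) g=1 f=5]; closed=[(1,3), (1,4), (1,5), (1,6)]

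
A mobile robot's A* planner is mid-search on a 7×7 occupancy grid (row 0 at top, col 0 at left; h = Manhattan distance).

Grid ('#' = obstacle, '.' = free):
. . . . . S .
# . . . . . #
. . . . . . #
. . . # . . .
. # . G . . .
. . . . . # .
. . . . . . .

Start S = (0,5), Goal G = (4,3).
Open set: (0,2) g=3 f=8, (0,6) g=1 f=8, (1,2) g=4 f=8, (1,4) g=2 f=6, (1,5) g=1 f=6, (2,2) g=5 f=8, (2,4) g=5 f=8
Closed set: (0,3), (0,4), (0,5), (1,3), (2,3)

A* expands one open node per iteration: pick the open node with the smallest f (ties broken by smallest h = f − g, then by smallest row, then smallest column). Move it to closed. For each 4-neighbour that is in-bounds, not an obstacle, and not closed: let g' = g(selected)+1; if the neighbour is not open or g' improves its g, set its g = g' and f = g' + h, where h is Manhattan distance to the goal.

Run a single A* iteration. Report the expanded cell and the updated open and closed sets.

expanded=(1,4); open=[(0,2) g=3 f=8, (0,6) g=1 f=8, (1,2) g=4 f=8, (1,5) g=1 f=6, (2,2) g=5 f=8, (2,4) g=3 f=6]; closed=[(0,3), (0,4), (0,5), (1,3), (1,4), (2,3)]

step 1: expand (1,4) (f=6, h=4) → closed; open now [(0,2) g=3 f=8, (0,6) g=1 f=8, (1,2) g=4 f=8, (1,5) g=1 f=6, (2,2) g=5 f=8, (2,4) g=3 f=6]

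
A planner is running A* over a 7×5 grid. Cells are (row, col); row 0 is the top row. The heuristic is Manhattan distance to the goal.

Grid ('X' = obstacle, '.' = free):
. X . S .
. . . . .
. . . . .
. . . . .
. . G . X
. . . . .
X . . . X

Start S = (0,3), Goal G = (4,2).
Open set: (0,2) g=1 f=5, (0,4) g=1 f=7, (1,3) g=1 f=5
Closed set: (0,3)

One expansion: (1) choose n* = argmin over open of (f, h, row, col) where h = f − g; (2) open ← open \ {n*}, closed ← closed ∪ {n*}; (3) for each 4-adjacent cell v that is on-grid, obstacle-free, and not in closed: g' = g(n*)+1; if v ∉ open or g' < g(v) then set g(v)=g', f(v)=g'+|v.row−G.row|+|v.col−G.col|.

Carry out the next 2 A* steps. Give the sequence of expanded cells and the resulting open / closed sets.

order=[(0,2) → (1,2)]; open=[(0,4) g=1 f=7, (1,1) g=3 f=7, (1,3) g=1 f=5, (2,2) g=3 f=5]; closed=[(0,2), (0,3), (1,2)]

step 1: expand (0,2) (f=5, h=4) → closed; open now [(0,4) g=1 f=7, (1,2) g=2 f=5, (1,3) g=1 f=5]
step 2: expand (1,2) (f=5, h=3) → closed; open now [(0,4) g=1 f=7, (1,1) g=3 f=7, (1,3) g=1 f=5, (2,2) g=3 f=5]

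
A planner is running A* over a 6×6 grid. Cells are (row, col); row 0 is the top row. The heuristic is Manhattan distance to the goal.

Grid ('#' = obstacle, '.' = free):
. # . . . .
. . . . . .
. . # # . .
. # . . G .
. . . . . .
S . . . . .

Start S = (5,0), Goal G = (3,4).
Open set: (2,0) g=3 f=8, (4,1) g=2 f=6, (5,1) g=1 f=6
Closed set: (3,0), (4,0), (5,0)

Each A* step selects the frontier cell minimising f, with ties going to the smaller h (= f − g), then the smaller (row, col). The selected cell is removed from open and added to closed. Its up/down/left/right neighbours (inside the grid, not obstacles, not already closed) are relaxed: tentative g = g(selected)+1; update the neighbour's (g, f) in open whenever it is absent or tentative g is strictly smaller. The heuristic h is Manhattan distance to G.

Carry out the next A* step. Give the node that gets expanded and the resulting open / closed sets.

step 1: expand (4,1) (f=6, h=4) → closed; open now [(2,0) g=3 f=8, (4,2) g=3 f=6, (5,1) g=1 f=6]

expanded=(4,1); open=[(2,0) g=3 f=8, (4,2) g=3 f=6, (5,1) g=1 f=6]; closed=[(3,0), (4,0), (4,1), (5,0)]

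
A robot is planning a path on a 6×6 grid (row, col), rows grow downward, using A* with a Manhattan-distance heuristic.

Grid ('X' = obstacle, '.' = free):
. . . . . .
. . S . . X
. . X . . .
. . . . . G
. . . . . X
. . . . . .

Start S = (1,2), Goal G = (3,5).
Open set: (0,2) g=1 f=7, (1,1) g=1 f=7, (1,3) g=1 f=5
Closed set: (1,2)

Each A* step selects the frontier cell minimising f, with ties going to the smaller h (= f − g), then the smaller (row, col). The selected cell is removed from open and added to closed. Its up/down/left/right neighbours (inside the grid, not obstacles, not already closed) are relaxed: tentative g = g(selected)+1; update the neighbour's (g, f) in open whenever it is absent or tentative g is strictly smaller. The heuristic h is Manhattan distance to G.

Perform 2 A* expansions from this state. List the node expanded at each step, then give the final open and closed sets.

step 1: expand (1,3) (f=5, h=4) → closed; open now [(0,2) g=1 f=7, (0,3) g=2 f=7, (1,1) g=1 f=7, (1,4) g=2 f=5, (2,3) g=2 f=5]
step 2: expand (1,4) (f=5, h=3) → closed; open now [(0,2) g=1 f=7, (0,3) g=2 f=7, (0,4) g=3 f=7, (1,1) g=1 f=7, (2,3) g=2 f=5, (2,4) g=3 f=5]

order=[(1,3) → (1,4)]; open=[(0,2) g=1 f=7, (0,3) g=2 f=7, (0,4) g=3 f=7, (1,1) g=1 f=7, (2,3) g=2 f=5, (2,4) g=3 f=5]; closed=[(1,2), (1,3), (1,4)]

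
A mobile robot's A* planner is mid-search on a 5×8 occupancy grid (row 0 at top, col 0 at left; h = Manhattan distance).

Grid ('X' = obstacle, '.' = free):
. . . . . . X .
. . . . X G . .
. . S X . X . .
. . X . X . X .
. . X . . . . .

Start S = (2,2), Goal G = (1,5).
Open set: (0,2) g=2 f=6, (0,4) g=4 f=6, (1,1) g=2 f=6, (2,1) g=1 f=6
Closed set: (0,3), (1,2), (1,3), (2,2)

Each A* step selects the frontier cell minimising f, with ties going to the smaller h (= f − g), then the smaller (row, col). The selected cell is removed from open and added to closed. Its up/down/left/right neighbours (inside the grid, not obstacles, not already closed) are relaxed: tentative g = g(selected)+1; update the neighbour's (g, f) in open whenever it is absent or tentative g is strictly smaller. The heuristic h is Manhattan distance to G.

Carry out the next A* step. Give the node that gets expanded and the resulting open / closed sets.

expanded=(0,4); open=[(0,2) g=2 f=6, (0,5) g=5 f=6, (1,1) g=2 f=6, (2,1) g=1 f=6]; closed=[(0,3), (0,4), (1,2), (1,3), (2,2)]

step 1: expand (0,4) (f=6, h=2) → closed; open now [(0,2) g=2 f=6, (0,5) g=5 f=6, (1,1) g=2 f=6, (2,1) g=1 f=6]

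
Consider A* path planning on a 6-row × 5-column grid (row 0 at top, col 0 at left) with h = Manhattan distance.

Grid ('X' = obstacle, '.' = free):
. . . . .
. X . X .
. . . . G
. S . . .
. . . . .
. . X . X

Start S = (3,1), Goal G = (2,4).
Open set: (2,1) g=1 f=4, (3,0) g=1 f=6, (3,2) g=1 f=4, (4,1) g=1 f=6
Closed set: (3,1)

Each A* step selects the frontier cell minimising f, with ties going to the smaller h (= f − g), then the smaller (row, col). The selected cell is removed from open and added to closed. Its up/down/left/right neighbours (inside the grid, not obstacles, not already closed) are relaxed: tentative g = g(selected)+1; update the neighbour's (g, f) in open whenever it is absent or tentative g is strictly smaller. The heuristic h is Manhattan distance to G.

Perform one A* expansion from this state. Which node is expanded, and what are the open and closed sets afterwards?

expanded=(2,1); open=[(2,0) g=2 f=6, (2,2) g=2 f=4, (3,0) g=1 f=6, (3,2) g=1 f=4, (4,1) g=1 f=6]; closed=[(2,1), (3,1)]

step 1: expand (2,1) (f=4, h=3) → closed; open now [(2,0) g=2 f=6, (2,2) g=2 f=4, (3,0) g=1 f=6, (3,2) g=1 f=4, (4,1) g=1 f=6]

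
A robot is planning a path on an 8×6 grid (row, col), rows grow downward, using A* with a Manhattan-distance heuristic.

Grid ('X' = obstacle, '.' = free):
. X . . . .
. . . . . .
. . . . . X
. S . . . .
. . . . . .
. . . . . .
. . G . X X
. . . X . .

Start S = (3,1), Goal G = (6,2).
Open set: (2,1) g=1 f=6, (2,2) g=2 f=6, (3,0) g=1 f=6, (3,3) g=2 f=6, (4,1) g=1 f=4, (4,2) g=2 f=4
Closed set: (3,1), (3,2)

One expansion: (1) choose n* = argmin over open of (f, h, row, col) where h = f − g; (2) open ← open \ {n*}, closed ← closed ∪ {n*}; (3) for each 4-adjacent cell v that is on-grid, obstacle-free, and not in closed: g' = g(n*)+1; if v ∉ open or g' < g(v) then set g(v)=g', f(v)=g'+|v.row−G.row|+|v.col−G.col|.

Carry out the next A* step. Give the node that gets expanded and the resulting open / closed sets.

expanded=(4,2); open=[(2,1) g=1 f=6, (2,2) g=2 f=6, (3,0) g=1 f=6, (3,3) g=2 f=6, (4,1) g=1 f=4, (4,3) g=3 f=6, (5,2) g=3 f=4]; closed=[(3,1), (3,2), (4,2)]

step 1: expand (4,2) (f=4, h=2) → closed; open now [(2,1) g=1 f=6, (2,2) g=2 f=6, (3,0) g=1 f=6, (3,3) g=2 f=6, (4,1) g=1 f=4, (4,3) g=3 f=6, (5,2) g=3 f=4]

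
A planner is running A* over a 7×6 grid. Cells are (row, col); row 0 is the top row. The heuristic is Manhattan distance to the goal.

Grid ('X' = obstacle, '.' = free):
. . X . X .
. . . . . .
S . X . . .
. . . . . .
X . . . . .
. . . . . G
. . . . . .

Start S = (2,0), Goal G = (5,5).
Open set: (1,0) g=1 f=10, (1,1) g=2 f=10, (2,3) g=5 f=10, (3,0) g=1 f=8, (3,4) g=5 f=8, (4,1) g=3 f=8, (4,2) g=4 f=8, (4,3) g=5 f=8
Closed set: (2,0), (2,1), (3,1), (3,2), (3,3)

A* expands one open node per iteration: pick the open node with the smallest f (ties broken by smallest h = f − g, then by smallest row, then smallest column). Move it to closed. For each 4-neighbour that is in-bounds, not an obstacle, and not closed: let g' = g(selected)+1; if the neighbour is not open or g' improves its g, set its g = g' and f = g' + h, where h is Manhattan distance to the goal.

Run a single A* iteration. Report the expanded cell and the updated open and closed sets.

expanded=(3,4); open=[(1,0) g=1 f=10, (1,1) g=2 f=10, (2,3) g=5 f=10, (2,4) g=6 f=10, (3,0) g=1 f=8, (3,5) g=6 f=8, (4,1) g=3 f=8, (4,2) g=4 f=8, (4,3) g=5 f=8, (4,4) g=6 f=8]; closed=[(2,0), (2,1), (3,1), (3,2), (3,3), (3,4)]

step 1: expand (3,4) (f=8, h=3) → closed; open now [(1,0) g=1 f=10, (1,1) g=2 f=10, (2,3) g=5 f=10, (2,4) g=6 f=10, (3,0) g=1 f=8, (3,5) g=6 f=8, (4,1) g=3 f=8, (4,2) g=4 f=8, (4,3) g=5 f=8, (4,4) g=6 f=8]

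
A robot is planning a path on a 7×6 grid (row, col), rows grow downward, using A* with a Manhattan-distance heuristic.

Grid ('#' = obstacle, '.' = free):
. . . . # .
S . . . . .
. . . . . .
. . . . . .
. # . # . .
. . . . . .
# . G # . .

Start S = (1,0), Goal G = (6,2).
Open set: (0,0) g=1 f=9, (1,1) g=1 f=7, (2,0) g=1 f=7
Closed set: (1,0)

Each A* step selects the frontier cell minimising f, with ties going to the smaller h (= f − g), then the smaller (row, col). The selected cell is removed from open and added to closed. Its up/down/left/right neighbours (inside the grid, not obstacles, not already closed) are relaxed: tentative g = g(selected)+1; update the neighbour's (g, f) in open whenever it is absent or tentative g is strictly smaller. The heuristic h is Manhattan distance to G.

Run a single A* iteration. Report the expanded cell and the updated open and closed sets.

expanded=(1,1); open=[(0,0) g=1 f=9, (0,1) g=2 f=9, (1,2) g=2 f=7, (2,0) g=1 f=7, (2,1) g=2 f=7]; closed=[(1,0), (1,1)]

step 1: expand (1,1) (f=7, h=6) → closed; open now [(0,0) g=1 f=9, (0,1) g=2 f=9, (1,2) g=2 f=7, (2,0) g=1 f=7, (2,1) g=2 f=7]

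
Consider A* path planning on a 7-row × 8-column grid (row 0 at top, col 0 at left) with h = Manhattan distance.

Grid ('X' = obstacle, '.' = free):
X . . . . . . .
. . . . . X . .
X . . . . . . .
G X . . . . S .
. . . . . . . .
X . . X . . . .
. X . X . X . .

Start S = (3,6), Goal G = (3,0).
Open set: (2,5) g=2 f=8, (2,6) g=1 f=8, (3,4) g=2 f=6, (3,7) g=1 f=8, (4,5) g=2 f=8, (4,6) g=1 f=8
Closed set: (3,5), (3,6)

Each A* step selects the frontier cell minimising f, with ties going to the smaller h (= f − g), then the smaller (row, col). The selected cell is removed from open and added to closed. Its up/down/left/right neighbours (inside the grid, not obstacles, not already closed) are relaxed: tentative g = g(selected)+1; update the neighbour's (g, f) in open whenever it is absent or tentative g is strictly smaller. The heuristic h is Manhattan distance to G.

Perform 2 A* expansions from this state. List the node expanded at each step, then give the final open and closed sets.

order=[(3,4) → (3,3)]; open=[(2,3) g=4 f=8, (2,4) g=3 f=8, (2,5) g=2 f=8, (2,6) g=1 f=8, (3,2) g=4 f=6, (3,7) g=1 f=8, (4,3) g=4 f=8, (4,4) g=3 f=8, (4,5) g=2 f=8, (4,6) g=1 f=8]; closed=[(3,3), (3,4), (3,5), (3,6)]

step 1: expand (3,4) (f=6, h=4) → closed; open now [(2,4) g=3 f=8, (2,5) g=2 f=8, (2,6) g=1 f=8, (3,3) g=3 f=6, (3,7) g=1 f=8, (4,4) g=3 f=8, (4,5) g=2 f=8, (4,6) g=1 f=8]
step 2: expand (3,3) (f=6, h=3) → closed; open now [(2,3) g=4 f=8, (2,4) g=3 f=8, (2,5) g=2 f=8, (2,6) g=1 f=8, (3,2) g=4 f=6, (3,7) g=1 f=8, (4,3) g=4 f=8, (4,4) g=3 f=8, (4,5) g=2 f=8, (4,6) g=1 f=8]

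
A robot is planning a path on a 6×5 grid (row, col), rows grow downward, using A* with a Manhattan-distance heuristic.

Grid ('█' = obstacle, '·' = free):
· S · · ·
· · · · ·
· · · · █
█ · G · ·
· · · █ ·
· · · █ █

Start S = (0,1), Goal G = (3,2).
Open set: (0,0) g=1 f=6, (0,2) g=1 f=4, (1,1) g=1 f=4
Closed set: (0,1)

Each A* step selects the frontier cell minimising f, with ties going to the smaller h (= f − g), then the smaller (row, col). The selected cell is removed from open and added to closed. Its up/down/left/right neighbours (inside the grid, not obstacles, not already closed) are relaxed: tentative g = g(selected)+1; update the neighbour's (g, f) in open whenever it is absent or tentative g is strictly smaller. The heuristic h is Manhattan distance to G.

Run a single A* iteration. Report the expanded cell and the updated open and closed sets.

step 1: expand (0,2) (f=4, h=3) → closed; open now [(0,0) g=1 f=6, (0,3) g=2 f=6, (1,1) g=1 f=4, (1,2) g=2 f=4]

expanded=(0,2); open=[(0,0) g=1 f=6, (0,3) g=2 f=6, (1,1) g=1 f=4, (1,2) g=2 f=4]; closed=[(0,1), (0,2)]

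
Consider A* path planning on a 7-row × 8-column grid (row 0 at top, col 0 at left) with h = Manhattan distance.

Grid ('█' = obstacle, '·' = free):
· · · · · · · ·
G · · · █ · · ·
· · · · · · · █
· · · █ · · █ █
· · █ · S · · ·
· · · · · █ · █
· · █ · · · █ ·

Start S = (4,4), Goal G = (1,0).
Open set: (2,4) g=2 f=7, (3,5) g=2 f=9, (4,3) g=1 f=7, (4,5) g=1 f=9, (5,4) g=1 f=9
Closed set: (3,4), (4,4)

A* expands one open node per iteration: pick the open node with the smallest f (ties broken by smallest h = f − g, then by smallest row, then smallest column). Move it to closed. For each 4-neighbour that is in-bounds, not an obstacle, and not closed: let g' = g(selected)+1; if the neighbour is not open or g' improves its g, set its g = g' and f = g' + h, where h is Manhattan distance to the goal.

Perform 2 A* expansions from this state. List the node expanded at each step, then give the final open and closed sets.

order=[(2,4) → (2,3)]; open=[(1,3) g=4 f=7, (2,2) g=4 f=7, (2,5) g=3 f=9, (3,5) g=2 f=9, (4,3) g=1 f=7, (4,5) g=1 f=9, (5,4) g=1 f=9]; closed=[(2,3), (2,4), (3,4), (4,4)]

step 1: expand (2,4) (f=7, h=5) → closed; open now [(2,3) g=3 f=7, (2,5) g=3 f=9, (3,5) g=2 f=9, (4,3) g=1 f=7, (4,5) g=1 f=9, (5,4) g=1 f=9]
step 2: expand (2,3) (f=7, h=4) → closed; open now [(1,3) g=4 f=7, (2,2) g=4 f=7, (2,5) g=3 f=9, (3,5) g=2 f=9, (4,3) g=1 f=7, (4,5) g=1 f=9, (5,4) g=1 f=9]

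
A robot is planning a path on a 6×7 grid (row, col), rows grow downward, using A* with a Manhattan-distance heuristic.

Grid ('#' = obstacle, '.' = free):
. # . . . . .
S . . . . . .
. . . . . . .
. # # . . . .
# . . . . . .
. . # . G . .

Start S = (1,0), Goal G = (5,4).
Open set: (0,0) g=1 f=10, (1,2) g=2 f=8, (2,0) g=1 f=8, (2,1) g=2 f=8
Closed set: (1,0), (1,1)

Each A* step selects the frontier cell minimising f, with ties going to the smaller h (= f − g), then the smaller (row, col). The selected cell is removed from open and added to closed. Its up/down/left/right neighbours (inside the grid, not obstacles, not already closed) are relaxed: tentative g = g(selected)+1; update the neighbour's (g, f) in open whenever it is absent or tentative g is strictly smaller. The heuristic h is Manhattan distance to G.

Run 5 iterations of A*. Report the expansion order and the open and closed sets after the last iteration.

order=[(1,2) → (1,3) → (1,4) → (2,4) → (3,4)]; open=[(0,0) g=1 f=10, (0,2) g=3 f=10, (0,3) g=4 f=10, (0,4) g=5 f=10, (1,5) g=5 f=10, (2,0) g=1 f=8, (2,1) g=2 f=8, (2,2) g=3 f=8, (2,3) g=4 f=8, (2,5) g=6 f=10, (3,3) g=7 f=10, (3,5) g=7 f=10, (4,4) g=7 f=8]; closed=[(1,0), (1,1), (1,2), (1,3), (1,4), (2,4), (3,4)]

step 1: expand (1,2) (f=8, h=6) → closed; open now [(0,0) g=1 f=10, (0,2) g=3 f=10, (1,3) g=3 f=8, (2,0) g=1 f=8, (2,1) g=2 f=8, (2,2) g=3 f=8]
step 2: expand (1,3) (f=8, h=5) → closed; open now [(0,0) g=1 f=10, (0,2) g=3 f=10, (0,3) g=4 f=10, (1,4) g=4 f=8, (2,0) g=1 f=8, (2,1) g=2 f=8, (2,2) g=3 f=8, (2,3) g=4 f=8]
step 3: expand (1,4) (f=8, h=4) → closed; open now [(0,0) g=1 f=10, (0,2) g=3 f=10, (0,3) g=4 f=10, (0,4) g=5 f=10, (1,5) g=5 f=10, (2,0) g=1 f=8, (2,1) g=2 f=8, (2,2) g=3 f=8, (2,3) g=4 f=8, (2,4) g=5 f=8]
step 4: expand (2,4) (f=8, h=3) → closed; open now [(0,0) g=1 f=10, (0,2) g=3 f=10, (0,3) g=4 f=10, (0,4) g=5 f=10, (1,5) g=5 f=10, (2,0) g=1 f=8, (2,1) g=2 f=8, (2,2) g=3 f=8, (2,3) g=4 f=8, (2,5) g=6 f=10, (3,4) g=6 f=8]
step 5: expand (3,4) (f=8, h=2) → closed; open now [(0,0) g=1 f=10, (0,2) g=3 f=10, (0,3) g=4 f=10, (0,4) g=5 f=10, (1,5) g=5 f=10, (2,0) g=1 f=8, (2,1) g=2 f=8, (2,2) g=3 f=8, (2,3) g=4 f=8, (2,5) g=6 f=10, (3,3) g=7 f=10, (3,5) g=7 f=10, (4,4) g=7 f=8]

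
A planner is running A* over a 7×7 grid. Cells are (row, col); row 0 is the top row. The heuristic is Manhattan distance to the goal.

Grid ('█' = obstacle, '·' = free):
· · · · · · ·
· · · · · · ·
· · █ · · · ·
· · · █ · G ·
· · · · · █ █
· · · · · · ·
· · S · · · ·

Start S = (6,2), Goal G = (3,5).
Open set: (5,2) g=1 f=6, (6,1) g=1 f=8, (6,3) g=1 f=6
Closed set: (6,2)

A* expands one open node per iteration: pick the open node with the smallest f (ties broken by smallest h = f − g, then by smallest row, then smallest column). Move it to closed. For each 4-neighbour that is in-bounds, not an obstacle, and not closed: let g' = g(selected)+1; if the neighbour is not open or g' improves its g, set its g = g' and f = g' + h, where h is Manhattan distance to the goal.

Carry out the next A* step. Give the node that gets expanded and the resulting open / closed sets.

expanded=(5,2); open=[(4,2) g=2 f=6, (5,1) g=2 f=8, (5,3) g=2 f=6, (6,1) g=1 f=8, (6,3) g=1 f=6]; closed=[(5,2), (6,2)]

step 1: expand (5,2) (f=6, h=5) → closed; open now [(4,2) g=2 f=6, (5,1) g=2 f=8, (5,3) g=2 f=6, (6,1) g=1 f=8, (6,3) g=1 f=6]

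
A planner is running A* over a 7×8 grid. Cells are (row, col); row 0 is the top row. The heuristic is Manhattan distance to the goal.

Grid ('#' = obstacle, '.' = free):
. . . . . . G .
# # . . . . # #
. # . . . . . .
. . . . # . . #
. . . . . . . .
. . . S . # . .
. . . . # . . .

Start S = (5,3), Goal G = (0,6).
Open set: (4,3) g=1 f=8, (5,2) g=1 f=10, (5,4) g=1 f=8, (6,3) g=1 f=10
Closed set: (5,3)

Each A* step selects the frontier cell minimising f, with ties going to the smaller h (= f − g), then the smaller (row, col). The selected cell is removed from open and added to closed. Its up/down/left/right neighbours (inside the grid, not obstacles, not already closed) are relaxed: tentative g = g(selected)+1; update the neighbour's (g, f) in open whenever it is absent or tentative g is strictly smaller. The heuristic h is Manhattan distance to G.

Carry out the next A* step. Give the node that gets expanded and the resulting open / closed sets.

step 1: expand (4,3) (f=8, h=7) → closed; open now [(3,3) g=2 f=8, (4,2) g=2 f=10, (4,4) g=2 f=8, (5,2) g=1 f=10, (5,4) g=1 f=8, (6,3) g=1 f=10]

expanded=(4,3); open=[(3,3) g=2 f=8, (4,2) g=2 f=10, (4,4) g=2 f=8, (5,2) g=1 f=10, (5,4) g=1 f=8, (6,3) g=1 f=10]; closed=[(4,3), (5,3)]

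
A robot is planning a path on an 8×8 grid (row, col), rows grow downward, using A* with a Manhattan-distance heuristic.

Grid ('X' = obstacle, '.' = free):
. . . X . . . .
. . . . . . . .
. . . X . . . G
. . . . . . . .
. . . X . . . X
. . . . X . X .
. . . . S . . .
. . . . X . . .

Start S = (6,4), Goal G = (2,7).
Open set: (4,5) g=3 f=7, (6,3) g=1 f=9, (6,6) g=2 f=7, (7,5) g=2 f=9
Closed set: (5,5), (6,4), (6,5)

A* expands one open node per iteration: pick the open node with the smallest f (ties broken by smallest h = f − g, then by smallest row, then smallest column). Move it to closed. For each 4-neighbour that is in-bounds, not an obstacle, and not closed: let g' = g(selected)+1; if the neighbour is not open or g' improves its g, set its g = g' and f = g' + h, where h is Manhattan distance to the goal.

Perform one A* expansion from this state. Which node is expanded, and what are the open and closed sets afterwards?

expanded=(4,5); open=[(3,5) g=4 f=7, (4,4) g=4 f=9, (4,6) g=4 f=7, (6,3) g=1 f=9, (6,6) g=2 f=7, (7,5) g=2 f=9]; closed=[(4,5), (5,5), (6,4), (6,5)]

step 1: expand (4,5) (f=7, h=4) → closed; open now [(3,5) g=4 f=7, (4,4) g=4 f=9, (4,6) g=4 f=7, (6,3) g=1 f=9, (6,6) g=2 f=7, (7,5) g=2 f=9]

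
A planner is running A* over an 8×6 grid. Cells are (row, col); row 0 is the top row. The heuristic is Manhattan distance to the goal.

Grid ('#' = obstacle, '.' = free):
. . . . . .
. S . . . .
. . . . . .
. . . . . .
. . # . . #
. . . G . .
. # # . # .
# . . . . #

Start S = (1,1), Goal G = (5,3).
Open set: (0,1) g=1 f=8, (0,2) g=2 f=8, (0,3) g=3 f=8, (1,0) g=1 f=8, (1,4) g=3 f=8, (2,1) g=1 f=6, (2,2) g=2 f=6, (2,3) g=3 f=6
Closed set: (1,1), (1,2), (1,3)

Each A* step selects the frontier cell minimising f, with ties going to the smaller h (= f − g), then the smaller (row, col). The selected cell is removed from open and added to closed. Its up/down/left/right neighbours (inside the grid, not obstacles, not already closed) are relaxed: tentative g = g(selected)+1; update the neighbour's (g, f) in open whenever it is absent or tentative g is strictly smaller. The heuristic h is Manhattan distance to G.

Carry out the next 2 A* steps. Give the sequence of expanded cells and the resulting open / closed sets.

order=[(2,3) → (3,3)]; open=[(0,1) g=1 f=8, (0,2) g=2 f=8, (0,3) g=3 f=8, (1,0) g=1 f=8, (1,4) g=3 f=8, (2,1) g=1 f=6, (2,2) g=2 f=6, (2,4) g=4 f=8, (3,2) g=5 f=8, (3,4) g=5 f=8, (4,3) g=5 f=6]; closed=[(1,1), (1,2), (1,3), (2,3), (3,3)]

step 1: expand (2,3) (f=6, h=3) → closed; open now [(0,1) g=1 f=8, (0,2) g=2 f=8, (0,3) g=3 f=8, (1,0) g=1 f=8, (1,4) g=3 f=8, (2,1) g=1 f=6, (2,2) g=2 f=6, (2,4) g=4 f=8, (3,3) g=4 f=6]
step 2: expand (3,3) (f=6, h=2) → closed; open now [(0,1) g=1 f=8, (0,2) g=2 f=8, (0,3) g=3 f=8, (1,0) g=1 f=8, (1,4) g=3 f=8, (2,1) g=1 f=6, (2,2) g=2 f=6, (2,4) g=4 f=8, (3,2) g=5 f=8, (3,4) g=5 f=8, (4,3) g=5 f=6]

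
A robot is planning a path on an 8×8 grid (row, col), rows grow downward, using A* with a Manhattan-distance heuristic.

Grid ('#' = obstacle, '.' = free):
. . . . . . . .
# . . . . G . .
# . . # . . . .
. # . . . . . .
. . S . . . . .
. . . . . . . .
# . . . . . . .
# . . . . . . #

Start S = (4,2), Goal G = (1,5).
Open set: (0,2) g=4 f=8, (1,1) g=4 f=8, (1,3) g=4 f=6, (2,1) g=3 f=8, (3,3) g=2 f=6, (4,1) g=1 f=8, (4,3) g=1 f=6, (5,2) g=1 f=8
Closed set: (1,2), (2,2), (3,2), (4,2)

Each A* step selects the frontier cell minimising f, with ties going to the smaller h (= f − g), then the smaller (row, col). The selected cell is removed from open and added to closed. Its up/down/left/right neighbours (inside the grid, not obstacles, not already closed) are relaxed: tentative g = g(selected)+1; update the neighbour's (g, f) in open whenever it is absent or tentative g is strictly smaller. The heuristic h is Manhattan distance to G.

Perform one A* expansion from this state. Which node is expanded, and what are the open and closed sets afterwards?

expanded=(1,3); open=[(0,2) g=4 f=8, (0,3) g=5 f=8, (1,1) g=4 f=8, (1,4) g=5 f=6, (2,1) g=3 f=8, (3,3) g=2 f=6, (4,1) g=1 f=8, (4,3) g=1 f=6, (5,2) g=1 f=8]; closed=[(1,2), (1,3), (2,2), (3,2), (4,2)]

step 1: expand (1,3) (f=6, h=2) → closed; open now [(0,2) g=4 f=8, (0,3) g=5 f=8, (1,1) g=4 f=8, (1,4) g=5 f=6, (2,1) g=3 f=8, (3,3) g=2 f=6, (4,1) g=1 f=8, (4,3) g=1 f=6, (5,2) g=1 f=8]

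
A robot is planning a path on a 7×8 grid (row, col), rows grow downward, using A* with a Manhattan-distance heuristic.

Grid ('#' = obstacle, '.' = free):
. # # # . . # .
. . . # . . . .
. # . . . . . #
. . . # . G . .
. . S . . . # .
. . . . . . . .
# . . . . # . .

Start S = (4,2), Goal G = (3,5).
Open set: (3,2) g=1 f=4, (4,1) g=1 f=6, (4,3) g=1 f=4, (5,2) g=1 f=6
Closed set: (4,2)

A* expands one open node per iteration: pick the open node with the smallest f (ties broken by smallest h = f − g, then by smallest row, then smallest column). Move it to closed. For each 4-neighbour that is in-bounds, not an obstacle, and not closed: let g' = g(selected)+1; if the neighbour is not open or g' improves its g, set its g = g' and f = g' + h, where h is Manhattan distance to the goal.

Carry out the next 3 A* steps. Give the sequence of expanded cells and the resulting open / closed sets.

order=[(3,2) → (4,3) → (4,4)]; open=[(2,2) g=2 f=6, (3,1) g=2 f=6, (3,4) g=3 f=4, (4,1) g=1 f=6, (4,5) g=3 f=4, (5,2) g=1 f=6, (5,3) g=2 f=6, (5,4) g=3 f=6]; closed=[(3,2), (4,2), (4,3), (4,4)]

step 1: expand (3,2) (f=4, h=3) → closed; open now [(2,2) g=2 f=6, (3,1) g=2 f=6, (4,1) g=1 f=6, (4,3) g=1 f=4, (5,2) g=1 f=6]
step 2: expand (4,3) (f=4, h=3) → closed; open now [(2,2) g=2 f=6, (3,1) g=2 f=6, (4,1) g=1 f=6, (4,4) g=2 f=4, (5,2) g=1 f=6, (5,3) g=2 f=6]
step 3: expand (4,4) (f=4, h=2) → closed; open now [(2,2) g=2 f=6, (3,1) g=2 f=6, (3,4) g=3 f=4, (4,1) g=1 f=6, (4,5) g=3 f=4, (5,2) g=1 f=6, (5,3) g=2 f=6, (5,4) g=3 f=6]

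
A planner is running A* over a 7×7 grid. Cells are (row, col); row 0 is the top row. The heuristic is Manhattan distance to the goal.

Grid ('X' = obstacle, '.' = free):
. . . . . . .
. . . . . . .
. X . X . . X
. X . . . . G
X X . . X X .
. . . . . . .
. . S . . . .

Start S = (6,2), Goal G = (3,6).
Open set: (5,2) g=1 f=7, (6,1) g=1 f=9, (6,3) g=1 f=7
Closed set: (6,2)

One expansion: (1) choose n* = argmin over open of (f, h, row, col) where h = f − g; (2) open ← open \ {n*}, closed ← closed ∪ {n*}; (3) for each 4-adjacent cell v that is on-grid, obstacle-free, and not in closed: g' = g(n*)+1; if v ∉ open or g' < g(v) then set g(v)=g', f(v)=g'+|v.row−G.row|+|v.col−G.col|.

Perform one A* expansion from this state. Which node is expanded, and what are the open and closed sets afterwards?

expanded=(5,2); open=[(4,2) g=2 f=7, (5,1) g=2 f=9, (5,3) g=2 f=7, (6,1) g=1 f=9, (6,3) g=1 f=7]; closed=[(5,2), (6,2)]

step 1: expand (5,2) (f=7, h=6) → closed; open now [(4,2) g=2 f=7, (5,1) g=2 f=9, (5,3) g=2 f=7, (6,1) g=1 f=9, (6,3) g=1 f=7]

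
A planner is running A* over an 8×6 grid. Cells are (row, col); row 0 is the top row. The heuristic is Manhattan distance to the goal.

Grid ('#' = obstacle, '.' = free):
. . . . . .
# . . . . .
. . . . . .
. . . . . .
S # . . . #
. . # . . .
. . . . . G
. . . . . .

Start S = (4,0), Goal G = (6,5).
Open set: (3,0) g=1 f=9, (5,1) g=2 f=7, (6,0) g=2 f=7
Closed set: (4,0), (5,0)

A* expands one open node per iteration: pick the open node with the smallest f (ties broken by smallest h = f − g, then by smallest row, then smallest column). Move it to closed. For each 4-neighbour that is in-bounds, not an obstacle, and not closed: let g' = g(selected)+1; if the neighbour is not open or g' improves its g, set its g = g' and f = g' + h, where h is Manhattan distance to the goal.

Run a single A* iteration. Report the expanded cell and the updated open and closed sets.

step 1: expand (5,1) (f=7, h=5) → closed; open now [(3,0) g=1 f=9, (6,0) g=2 f=7, (6,1) g=3 f=7]

expanded=(5,1); open=[(3,0) g=1 f=9, (6,0) g=2 f=7, (6,1) g=3 f=7]; closed=[(4,0), (5,0), (5,1)]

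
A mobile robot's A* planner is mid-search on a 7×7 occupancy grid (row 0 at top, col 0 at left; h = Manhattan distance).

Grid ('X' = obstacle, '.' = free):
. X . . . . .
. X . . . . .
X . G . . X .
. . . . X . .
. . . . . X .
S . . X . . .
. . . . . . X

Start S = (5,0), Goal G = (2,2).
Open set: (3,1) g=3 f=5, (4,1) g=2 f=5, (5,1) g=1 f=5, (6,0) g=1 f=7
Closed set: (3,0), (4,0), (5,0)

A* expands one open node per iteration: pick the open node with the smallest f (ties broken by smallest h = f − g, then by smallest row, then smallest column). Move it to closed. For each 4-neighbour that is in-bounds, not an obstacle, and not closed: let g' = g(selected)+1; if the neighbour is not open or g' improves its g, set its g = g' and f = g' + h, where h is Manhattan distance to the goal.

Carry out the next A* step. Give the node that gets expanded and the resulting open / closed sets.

step 1: expand (3,1) (f=5, h=2) → closed; open now [(2,1) g=4 f=5, (3,2) g=4 f=5, (4,1) g=2 f=5, (5,1) g=1 f=5, (6,0) g=1 f=7]

expanded=(3,1); open=[(2,1) g=4 f=5, (3,2) g=4 f=5, (4,1) g=2 f=5, (5,1) g=1 f=5, (6,0) g=1 f=7]; closed=[(3,0), (3,1), (4,0), (5,0)]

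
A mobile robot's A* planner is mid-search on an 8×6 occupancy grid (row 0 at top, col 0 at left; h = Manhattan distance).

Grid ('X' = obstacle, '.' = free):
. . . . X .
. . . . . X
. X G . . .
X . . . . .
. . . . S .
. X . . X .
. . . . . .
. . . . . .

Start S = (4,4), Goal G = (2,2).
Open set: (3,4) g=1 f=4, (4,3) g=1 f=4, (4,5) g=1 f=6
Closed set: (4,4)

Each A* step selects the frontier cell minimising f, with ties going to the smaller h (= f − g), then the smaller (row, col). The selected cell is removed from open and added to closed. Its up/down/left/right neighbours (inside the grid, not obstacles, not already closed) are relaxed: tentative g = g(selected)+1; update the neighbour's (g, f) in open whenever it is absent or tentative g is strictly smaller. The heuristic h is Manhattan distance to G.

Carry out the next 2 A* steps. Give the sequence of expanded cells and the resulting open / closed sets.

step 1: expand (3,4) (f=4, h=3) → closed; open now [(2,4) g=2 f=4, (3,3) g=2 f=4, (3,5) g=2 f=6, (4,3) g=1 f=4, (4,5) g=1 f=6]
step 2: expand (2,4) (f=4, h=2) → closed; open now [(1,4) g=3 f=6, (2,3) g=3 f=4, (2,5) g=3 f=6, (3,3) g=2 f=4, (3,5) g=2 f=6, (4,3) g=1 f=4, (4,5) g=1 f=6]

order=[(3,4) → (2,4)]; open=[(1,4) g=3 f=6, (2,3) g=3 f=4, (2,5) g=3 f=6, (3,3) g=2 f=4, (3,5) g=2 f=6, (4,3) g=1 f=4, (4,5) g=1 f=6]; closed=[(2,4), (3,4), (4,4)]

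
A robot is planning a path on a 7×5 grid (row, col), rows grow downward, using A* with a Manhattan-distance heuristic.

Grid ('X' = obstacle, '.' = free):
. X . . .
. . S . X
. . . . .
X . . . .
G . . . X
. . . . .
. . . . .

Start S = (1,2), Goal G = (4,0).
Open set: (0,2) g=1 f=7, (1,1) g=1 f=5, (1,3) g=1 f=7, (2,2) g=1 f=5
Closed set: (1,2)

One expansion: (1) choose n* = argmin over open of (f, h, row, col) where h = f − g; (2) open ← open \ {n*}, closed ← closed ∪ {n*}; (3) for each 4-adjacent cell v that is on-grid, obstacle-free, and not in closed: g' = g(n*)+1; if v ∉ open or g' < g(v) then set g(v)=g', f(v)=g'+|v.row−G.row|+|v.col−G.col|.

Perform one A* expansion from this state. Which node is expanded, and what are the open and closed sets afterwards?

expanded=(1,1); open=[(0,2) g=1 f=7, (1,0) g=2 f=5, (1,3) g=1 f=7, (2,1) g=2 f=5, (2,2) g=1 f=5]; closed=[(1,1), (1,2)]

step 1: expand (1,1) (f=5, h=4) → closed; open now [(0,2) g=1 f=7, (1,0) g=2 f=5, (1,3) g=1 f=7, (2,1) g=2 f=5, (2,2) g=1 f=5]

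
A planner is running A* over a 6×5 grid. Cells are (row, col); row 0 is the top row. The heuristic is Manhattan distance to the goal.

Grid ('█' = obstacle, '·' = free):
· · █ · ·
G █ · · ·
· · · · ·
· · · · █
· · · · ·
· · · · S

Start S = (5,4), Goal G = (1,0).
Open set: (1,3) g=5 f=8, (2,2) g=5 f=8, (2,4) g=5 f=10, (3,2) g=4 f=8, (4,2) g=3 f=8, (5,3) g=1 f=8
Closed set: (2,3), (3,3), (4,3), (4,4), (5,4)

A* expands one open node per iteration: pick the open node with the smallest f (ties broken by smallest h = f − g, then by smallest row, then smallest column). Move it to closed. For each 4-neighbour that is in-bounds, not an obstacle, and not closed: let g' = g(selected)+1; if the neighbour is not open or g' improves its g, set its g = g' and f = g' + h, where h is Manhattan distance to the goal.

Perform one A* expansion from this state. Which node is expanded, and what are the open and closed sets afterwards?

expanded=(1,3); open=[(0,3) g=6 f=10, (1,2) g=6 f=8, (1,4) g=6 f=10, (2,2) g=5 f=8, (2,4) g=5 f=10, (3,2) g=4 f=8, (4,2) g=3 f=8, (5,3) g=1 f=8]; closed=[(1,3), (2,3), (3,3), (4,3), (4,4), (5,4)]

step 1: expand (1,3) (f=8, h=3) → closed; open now [(0,3) g=6 f=10, (1,2) g=6 f=8, (1,4) g=6 f=10, (2,2) g=5 f=8, (2,4) g=5 f=10, (3,2) g=4 f=8, (4,2) g=3 f=8, (5,3) g=1 f=8]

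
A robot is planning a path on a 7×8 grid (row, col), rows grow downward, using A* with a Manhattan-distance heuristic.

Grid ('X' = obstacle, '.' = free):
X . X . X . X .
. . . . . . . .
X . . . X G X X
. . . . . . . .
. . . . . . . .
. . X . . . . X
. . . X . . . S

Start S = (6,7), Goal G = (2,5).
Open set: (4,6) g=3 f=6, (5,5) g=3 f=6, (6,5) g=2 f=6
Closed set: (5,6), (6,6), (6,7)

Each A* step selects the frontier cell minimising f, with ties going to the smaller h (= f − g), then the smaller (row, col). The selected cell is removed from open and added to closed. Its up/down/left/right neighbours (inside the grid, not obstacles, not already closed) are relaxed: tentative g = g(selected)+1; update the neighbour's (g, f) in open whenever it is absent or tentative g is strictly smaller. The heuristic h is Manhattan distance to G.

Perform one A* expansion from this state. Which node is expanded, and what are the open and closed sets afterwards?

step 1: expand (4,6) (f=6, h=3) → closed; open now [(3,6) g=4 f=6, (4,5) g=4 f=6, (4,7) g=4 f=8, (5,5) g=3 f=6, (6,5) g=2 f=6]

expanded=(4,6); open=[(3,6) g=4 f=6, (4,5) g=4 f=6, (4,7) g=4 f=8, (5,5) g=3 f=6, (6,5) g=2 f=6]; closed=[(4,6), (5,6), (6,6), (6,7)]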